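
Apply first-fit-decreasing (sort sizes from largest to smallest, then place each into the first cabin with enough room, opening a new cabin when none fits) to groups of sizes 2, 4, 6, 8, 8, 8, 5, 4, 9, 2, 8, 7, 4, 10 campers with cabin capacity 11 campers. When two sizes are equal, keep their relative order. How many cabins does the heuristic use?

Sorted descending: 10, 9, 8, 8, 8, 8, 7, 6, 5, 4, 4, 4, 2, 2.
  10 → cabin 1 (new)  [load 10/11]
  9 → cabin 2 (new)  [load 9/11]
  8 → cabin 3 (new)  [load 8/11]
  8 → cabin 4 (new)  [load 8/11]
  8 → cabin 5 (new)  [load 8/11]
  8 → cabin 6 (new)  [load 8/11]
  7 → cabin 7 (new)  [load 7/11]
  6 → cabin 8 (new)  [load 6/11]
  5 → cabin 8  [load 11/11]
  4 → cabin 7  [load 11/11]
  4 → cabin 9 (new)  [load 4/11]
  4 → cabin 9  [load 8/11]
  2 → cabin 2  [load 11/11]
  2 → cabin 3  [load 10/11]
9 cabins opened.

9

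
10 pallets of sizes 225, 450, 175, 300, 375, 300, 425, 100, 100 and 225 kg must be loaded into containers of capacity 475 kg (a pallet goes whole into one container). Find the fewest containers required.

Total = 450 + 425 + 375 + 300 + 300 + 225 + 225 + 175 + 100 + 100 = 2675 kg.
Lower bound: ⌈2675/475⌉ = 6 containers.
A packing using 6 containers:
  container 1: 450 = 450
  container 2: 425 = 425
  container 3: 375 + 100 = 475
  container 4: 300 + 175 = 475
  container 5: 300 + 100 = 400
  container 6: 225 + 225 = 450
This matches the lower bound, so 6 is optimal.

6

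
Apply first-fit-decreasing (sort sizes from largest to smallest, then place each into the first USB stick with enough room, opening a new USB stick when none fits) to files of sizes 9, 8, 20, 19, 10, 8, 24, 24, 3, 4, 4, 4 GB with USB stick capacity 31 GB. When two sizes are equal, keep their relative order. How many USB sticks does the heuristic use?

5

Sorted descending: 24, 24, 20, 19, 10, 9, 8, 8, 4, 4, 4, 3.
  24 → USB stick 1 (new)  [load 24/31]
  24 → USB stick 2 (new)  [load 24/31]
  20 → USB stick 3 (new)  [load 20/31]
  19 → USB stick 4 (new)  [load 19/31]
  10 → USB stick 3  [load 30/31]
  9 → USB stick 4  [load 28/31]
  8 → USB stick 5 (new)  [load 8/31]
  8 → USB stick 5  [load 16/31]
  4 → USB stick 1  [load 28/31]
  4 → USB stick 2  [load 28/31]
  4 → USB stick 5  [load 20/31]
  3 → USB stick 1  [load 31/31]
5 USB sticks opened.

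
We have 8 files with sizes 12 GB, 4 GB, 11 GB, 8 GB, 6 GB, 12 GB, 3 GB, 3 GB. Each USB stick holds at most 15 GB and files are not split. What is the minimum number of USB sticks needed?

4

Total = 12 + 12 + 11 + 8 + 6 + 4 + 3 + 3 = 59 GB.
Lower bound: ⌈59/15⌉ = 4 USB sticks.
A packing using 4 USB sticks:
  USB stick 1: 12 + 3 = 15
  USB stick 2: 12 + 3 = 15
  USB stick 3: 11 + 4 = 15
  USB stick 4: 8 + 6 = 14
This matches the lower bound, so 4 is optimal.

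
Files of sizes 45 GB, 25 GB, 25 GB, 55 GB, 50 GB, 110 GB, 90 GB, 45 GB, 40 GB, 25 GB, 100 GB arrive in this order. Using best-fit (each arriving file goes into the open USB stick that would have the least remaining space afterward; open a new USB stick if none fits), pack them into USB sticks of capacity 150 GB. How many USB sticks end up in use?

  45 → USB stick 1 (new)  [load 45/150]
  25 → USB stick 1  [load 70/150]
  25 → USB stick 1  [load 95/150]
  55 → USB stick 1  [load 150/150]
  50 → USB stick 2 (new)  [load 50/150]
  110 → USB stick 3 (new)  [load 110/150]
  90 → USB stick 2  [load 140/150]
  45 → USB stick 4 (new)  [load 45/150]
  40 → USB stick 3  [load 150/150]
  25 → USB stick 4  [load 70/150]
  100 → USB stick 5 (new)  [load 100/150]
5 USB sticks opened.

5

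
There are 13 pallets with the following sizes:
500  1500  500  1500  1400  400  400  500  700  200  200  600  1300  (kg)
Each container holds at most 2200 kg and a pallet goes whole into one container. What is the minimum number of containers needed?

Total = 1500 + 1500 + 1400 + 1300 + 700 + 600 + 500 + 500 + 500 + 400 + 400 + 200 + 200 = 9700 kg.
Lower bound: ⌈9700/2200⌉ = 5 containers.
A packing using 5 containers:
  container 1: 1500 + 700 = 2200
  container 2: 1500 + 600 = 2100
  container 3: 1400 + 500 + 200 = 2100
  container 4: 1300 + 500 + 400 = 2200
  container 5: 500 + 400 + 200 = 1100
This matches the lower bound, so 5 is optimal.

5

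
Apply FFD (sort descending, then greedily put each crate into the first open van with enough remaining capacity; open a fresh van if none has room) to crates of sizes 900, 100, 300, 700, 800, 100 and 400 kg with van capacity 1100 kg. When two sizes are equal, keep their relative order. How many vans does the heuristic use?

3

Sorted descending: 900, 800, 700, 400, 300, 100, 100.
  900 → van 1 (new)  [load 900/1100]
  800 → van 2 (new)  [load 800/1100]
  700 → van 3 (new)  [load 700/1100]
  400 → van 3  [load 1100/1100]
  300 → van 2  [load 1100/1100]
  100 → van 1  [load 1000/1100]
  100 → van 1  [load 1100/1100]
3 vans opened.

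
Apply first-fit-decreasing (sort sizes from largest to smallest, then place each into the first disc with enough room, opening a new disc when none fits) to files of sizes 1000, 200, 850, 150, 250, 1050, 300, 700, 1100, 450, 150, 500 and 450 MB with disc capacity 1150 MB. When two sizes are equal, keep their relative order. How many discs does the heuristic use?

Sorted descending: 1100, 1050, 1000, 850, 700, 500, 450, 450, 300, 250, 200, 150, 150.
  1100 → disc 1 (new)  [load 1100/1150]
  1050 → disc 2 (new)  [load 1050/1150]
  1000 → disc 3 (new)  [load 1000/1150]
  850 → disc 4 (new)  [load 850/1150]
  700 → disc 5 (new)  [load 700/1150]
  500 → disc 6 (new)  [load 500/1150]
  450 → disc 5  [load 1150/1150]
  450 → disc 6  [load 950/1150]
  300 → disc 4  [load 1150/1150]
  250 → disc 7 (new)  [load 250/1150]
  200 → disc 6  [load 1150/1150]
  150 → disc 3  [load 1150/1150]
  150 → disc 7  [load 400/1150]
7 discs opened.

7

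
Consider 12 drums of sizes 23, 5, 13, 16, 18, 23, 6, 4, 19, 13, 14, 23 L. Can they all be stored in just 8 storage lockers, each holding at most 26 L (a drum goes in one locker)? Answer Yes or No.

Yes

A valid assignment using 8 storage lockers:
  locker 1: 23 = 23
  locker 2: 23 = 23
  locker 3: 23 = 23
  locker 4: 19 + 6 = 25
  locker 5: 18 + 5 = 23
  locker 6: 16 + 4 = 20
  locker 7: 14 = 14
  locker 8: 13 + 13 = 26
Every load is within 26 L, so 8 storage lockers suffice.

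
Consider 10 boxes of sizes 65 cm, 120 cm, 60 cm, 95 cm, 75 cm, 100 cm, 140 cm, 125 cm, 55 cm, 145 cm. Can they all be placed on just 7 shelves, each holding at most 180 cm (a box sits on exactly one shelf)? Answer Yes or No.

A valid assignment using 6 shelves:
  shelf 1: 145 = 145
  shelf 2: 140 = 140
  shelf 3: 125 + 55 = 180
  shelf 4: 120 + 60 = 180
  shelf 5: 100 + 75 = 175
  shelf 6: 95 + 65 = 160
That uses only 6 ≤ 7, so 7 shelves are enough.

Yes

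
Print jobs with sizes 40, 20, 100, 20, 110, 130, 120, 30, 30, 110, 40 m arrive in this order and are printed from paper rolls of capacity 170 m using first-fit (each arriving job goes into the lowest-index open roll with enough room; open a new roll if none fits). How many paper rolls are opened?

  40 → roll 1 (new)  [load 40/170]
  20 → roll 1  [load 60/170]
  100 → roll 1  [load 160/170]
  20 → roll 2 (new)  [load 20/170]
  110 → roll 2  [load 130/170]
  130 → roll 3 (new)  [load 130/170]
  120 → roll 4 (new)  [load 120/170]
  30 → roll 2  [load 160/170]
  30 → roll 3  [load 160/170]
  110 → roll 5 (new)  [load 110/170]
  40 → roll 4  [load 160/170]
5 paper rolls opened.

5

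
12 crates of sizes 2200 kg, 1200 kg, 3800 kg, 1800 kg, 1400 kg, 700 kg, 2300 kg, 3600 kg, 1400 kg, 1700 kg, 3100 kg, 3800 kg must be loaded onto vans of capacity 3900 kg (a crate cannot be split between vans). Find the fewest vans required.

8

Total = 3800 + 3800 + 3600 + 3100 + 2300 + 2200 + 1800 + 1700 + 1400 + 1400 + 1200 + 700 = 27000 kg.
Lower bound: ⌈27000/3900⌉ = 7 vans.
A packing using 8 vans:
  van 1: 3800 = 3800
  van 2: 3800 = 3800
  van 3: 3600 = 3600
  van 4: 3100 + 700 = 3800
  van 5: 2300 + 1400 = 3700
  van 6: 2200 + 1700 = 3900
  van 7: 1800 + 1400 = 3200
  van 8: 1200 = 1200
No arrangement into 7 vans stays within capacity, so 8 is optimal.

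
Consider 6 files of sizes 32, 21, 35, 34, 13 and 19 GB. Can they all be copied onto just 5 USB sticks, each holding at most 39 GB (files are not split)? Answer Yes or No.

Yes

A valid assignment using 5 USB sticks:
  USB stick 1: 35 = 35
  USB stick 2: 34 = 34
  USB stick 3: 32 = 32
  USB stick 4: 21 + 13 = 34
  USB stick 5: 19 = 19
Every load is within 39 GB, so 5 USB sticks suffice.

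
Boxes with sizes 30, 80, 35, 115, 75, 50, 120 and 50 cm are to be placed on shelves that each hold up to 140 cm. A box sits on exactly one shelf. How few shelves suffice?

5

Total = 120 + 115 + 80 + 75 + 50 + 50 + 35 + 30 = 555 cm.
Lower bound: ⌈555/140⌉ = 4 shelves.
A packing using 5 shelves:
  shelf 1: 120 = 120
  shelf 2: 115 = 115
  shelf 3: 80 + 50 = 130
  shelf 4: 75 + 50 = 125
  shelf 5: 35 + 30 = 65
No arrangement into 4 shelves stays within capacity, so 5 is optimal.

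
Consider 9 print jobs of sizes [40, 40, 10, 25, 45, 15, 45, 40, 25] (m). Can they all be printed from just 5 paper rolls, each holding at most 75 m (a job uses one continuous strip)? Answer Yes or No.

Yes

A valid assignment using 5 paper rolls:
  roll 1: 45 + 25 = 70
  roll 2: 45 + 25 = 70
  roll 3: 40 + 15 + 10 = 65
  roll 4: 40 = 40
  roll 5: 40 = 40
Every load is within 75 m, so 5 paper rolls suffice.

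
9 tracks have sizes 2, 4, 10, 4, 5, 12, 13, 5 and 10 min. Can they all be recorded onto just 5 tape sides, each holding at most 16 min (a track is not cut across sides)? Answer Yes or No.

A valid assignment using 5 tape sides:
  side 1: 13 + 2 = 15
  side 2: 12 + 4 = 16
  side 3: 10 + 5 = 15
  side 4: 10 + 5 = 15
  side 5: 4 = 4
Every load is within 16 min, so 5 tape sides suffice.

Yes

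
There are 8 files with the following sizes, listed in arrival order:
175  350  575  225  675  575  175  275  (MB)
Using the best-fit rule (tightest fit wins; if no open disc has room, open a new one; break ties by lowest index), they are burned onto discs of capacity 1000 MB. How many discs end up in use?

4

  175 → disc 1 (new)  [load 175/1000]
  350 → disc 1  [load 525/1000]
  575 → disc 2 (new)  [load 575/1000]
  225 → disc 2  [load 800/1000]
  675 → disc 3 (new)  [load 675/1000]
  575 → disc 4 (new)  [load 575/1000]
  175 → disc 2  [load 975/1000]
  275 → disc 3  [load 950/1000]
4 discs opened.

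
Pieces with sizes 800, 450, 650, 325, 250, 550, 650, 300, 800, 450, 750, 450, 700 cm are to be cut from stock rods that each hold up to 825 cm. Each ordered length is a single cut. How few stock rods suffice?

Total = 800 + 800 + 750 + 700 + 650 + 650 + 550 + 450 + 450 + 450 + 325 + 300 + 250 = 7125 cm.
Lower bound: ⌈7125/825⌉ = 9 stock rods.
Also, 10 pieces each exceed 825/2 cm, and no two of those can share a stock rod, so at least 10 stock rods are needed.
A packing using 10 stock rods:
  stock rod 1: 800 = 800
  stock rod 2: 800 = 800
  stock rod 3: 750 = 750
  stock rod 4: 700 = 700
  stock rod 5: 650 = 650
  stock rod 6: 650 = 650
  stock rod 7: 550 + 250 = 800
  stock rod 8: 450 + 325 = 775
  stock rod 9: 450 + 300 = 750
  stock rod 10: 450 = 450
This matches the lower bound, so 10 is optimal.

10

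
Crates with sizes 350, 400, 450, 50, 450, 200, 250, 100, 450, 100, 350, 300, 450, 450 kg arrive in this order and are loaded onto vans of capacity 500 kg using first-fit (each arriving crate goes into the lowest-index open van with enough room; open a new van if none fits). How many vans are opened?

10

  350 → van 1 (new)  [load 350/500]
  400 → van 2 (new)  [load 400/500]
  450 → van 3 (new)  [load 450/500]
  50 → van 1  [load 400/500]
  450 → van 4 (new)  [load 450/500]
  200 → van 5 (new)  [load 200/500]
  250 → van 5  [load 450/500]
  100 → van 1  [load 500/500]
  450 → van 6 (new)  [load 450/500]
  100 → van 2  [load 500/500]
  350 → van 7 (new)  [load 350/500]
  300 → van 8 (new)  [load 300/500]
  450 → van 9 (new)  [load 450/500]
  450 → van 10 (new)  [load 450/500]
10 vans opened.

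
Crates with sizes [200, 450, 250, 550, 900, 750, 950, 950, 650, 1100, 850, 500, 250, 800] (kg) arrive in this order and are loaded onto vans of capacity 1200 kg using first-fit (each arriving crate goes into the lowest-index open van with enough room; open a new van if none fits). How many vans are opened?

10

  200 → van 1 (new)  [load 200/1200]
  450 → van 1  [load 650/1200]
  250 → van 1  [load 900/1200]
  550 → van 2 (new)  [load 550/1200]
  900 → van 3 (new)  [load 900/1200]
  750 → van 4 (new)  [load 750/1200]
  950 → van 5 (new)  [load 950/1200]
  950 → van 6 (new)  [load 950/1200]
  650 → van 2  [load 1200/1200]
  1100 → van 7 (new)  [load 1100/1200]
  850 → van 8 (new)  [load 850/1200]
  500 → van 9 (new)  [load 500/1200]
  250 → van 1  [load 1150/1200]
  800 → van 10 (new)  [load 800/1200]
10 vans opened.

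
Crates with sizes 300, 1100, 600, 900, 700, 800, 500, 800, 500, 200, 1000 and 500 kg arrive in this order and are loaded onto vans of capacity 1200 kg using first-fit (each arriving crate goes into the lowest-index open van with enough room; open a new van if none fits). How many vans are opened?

8

  300 → van 1 (new)  [load 300/1200]
  1100 → van 2 (new)  [load 1100/1200]
  600 → van 1  [load 900/1200]
  900 → van 3 (new)  [load 900/1200]
  700 → van 4 (new)  [load 700/1200]
  800 → van 5 (new)  [load 800/1200]
  500 → van 4  [load 1200/1200]
  800 → van 6 (new)  [load 800/1200]
  500 → van 7 (new)  [load 500/1200]
  200 → van 1  [load 1100/1200]
  1000 → van 8 (new)  [load 1000/1200]
  500 → van 7  [load 1000/1200]
8 vans opened.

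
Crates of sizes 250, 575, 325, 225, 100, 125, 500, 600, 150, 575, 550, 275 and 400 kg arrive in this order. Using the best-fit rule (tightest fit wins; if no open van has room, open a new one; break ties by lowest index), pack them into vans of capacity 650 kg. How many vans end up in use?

9

  250 → van 1 (new)  [load 250/650]
  575 → van 2 (new)  [load 575/650]
  325 → van 1  [load 575/650]
  225 → van 3 (new)  [load 225/650]
  100 → van 3  [load 325/650]
  125 → van 3  [load 450/650]
  500 → van 4 (new)  [load 500/650]
  600 → van 5 (new)  [load 600/650]
  150 → van 4  [load 650/650]
  575 → van 6 (new)  [load 575/650]
  550 → van 7 (new)  [load 550/650]
  275 → van 8 (new)  [load 275/650]
  400 → van 9 (new)  [load 400/650]
9 vans opened.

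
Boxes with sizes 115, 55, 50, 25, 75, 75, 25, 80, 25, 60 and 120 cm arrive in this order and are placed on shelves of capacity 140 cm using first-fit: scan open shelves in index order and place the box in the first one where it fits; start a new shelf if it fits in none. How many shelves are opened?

  115 → shelf 1 (new)  [load 115/140]
  55 → shelf 2 (new)  [load 55/140]
  50 → shelf 2  [load 105/140]
  25 → shelf 1  [load 140/140]
  75 → shelf 3 (new)  [load 75/140]
  75 → shelf 4 (new)  [load 75/140]
  25 → shelf 2  [load 130/140]
  80 → shelf 5 (new)  [load 80/140]
  25 → shelf 3  [load 100/140]
  60 → shelf 4  [load 135/140]
  120 → shelf 6 (new)  [load 120/140]
6 shelves opened.

6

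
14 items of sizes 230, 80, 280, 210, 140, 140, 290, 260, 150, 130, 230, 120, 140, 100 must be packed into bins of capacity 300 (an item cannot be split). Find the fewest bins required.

10

Total = 290 + 280 + 260 + 230 + 230 + 210 + 150 + 140 + 140 + 140 + 130 + 120 + 100 + 80 = 2500.
Lower bound: ⌈2500/300⌉ = 9 bins.
A packing using 10 bins:
  bin 1: 290 = 290
  bin 2: 280 = 280
  bin 3: 260 = 260
  bin 4: 230 = 230
  bin 5: 230 = 230
  bin 6: 210 + 80 = 290
  bin 7: 150 + 140 = 290
  bin 8: 140 + 140 = 280
  bin 9: 130 + 120 = 250
  bin 10: 100 = 100
No arrangement into 9 bins stays within capacity, so 10 is optimal.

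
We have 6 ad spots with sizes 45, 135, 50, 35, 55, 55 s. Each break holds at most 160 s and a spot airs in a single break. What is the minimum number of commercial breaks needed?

3

Total = 135 + 55 + 55 + 50 + 45 + 35 = 375 s.
Lower bound: ⌈375/160⌉ = 3 commercial breaks.
A packing using 3 commercial breaks:
  break 1: 135 = 135
  break 2: 55 + 55 + 50 = 160
  break 3: 45 + 35 = 80
This matches the lower bound, so 3 is optimal.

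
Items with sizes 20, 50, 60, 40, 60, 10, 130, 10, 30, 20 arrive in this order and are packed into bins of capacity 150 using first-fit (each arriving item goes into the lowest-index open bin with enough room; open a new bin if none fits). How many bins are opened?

  20 → bin 1 (new)  [load 20/150]
  50 → bin 1  [load 70/150]
  60 → bin 1  [load 130/150]
  40 → bin 2 (new)  [load 40/150]
  60 → bin 2  [load 100/150]
  10 → bin 1  [load 140/150]
  130 → bin 3 (new)  [load 130/150]
  10 → bin 1  [load 150/150]
  30 → bin 2  [load 130/150]
  20 → bin 2  [load 150/150]
3 bins opened.

3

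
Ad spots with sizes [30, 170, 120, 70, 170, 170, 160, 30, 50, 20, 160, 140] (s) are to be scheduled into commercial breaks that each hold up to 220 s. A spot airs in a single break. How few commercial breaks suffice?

Total = 170 + 170 + 170 + 160 + 160 + 140 + 120 + 70 + 50 + 30 + 30 + 20 = 1290 s.
Lower bound: ⌈1290/220⌉ = 6 commercial breaks.
Also, 7 ad spots each exceed 110 s, and no two of those can share a break, so at least 7 commercial breaks are needed.
A packing using 7 commercial breaks:
  break 1: 170 + 50 = 220
  break 2: 170 + 30 + 20 = 220
  break 3: 170 + 30 = 200
  break 4: 160 = 160
  break 5: 160 = 160
  break 6: 140 + 70 = 210
  break 7: 120 = 120
This matches the lower bound, so 7 is optimal.

7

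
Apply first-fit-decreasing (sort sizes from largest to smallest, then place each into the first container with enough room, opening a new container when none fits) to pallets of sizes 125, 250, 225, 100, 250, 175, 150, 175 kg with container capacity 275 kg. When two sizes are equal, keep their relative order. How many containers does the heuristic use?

6

Sorted descending: 250, 250, 225, 175, 175, 150, 125, 100.
  250 → container 1 (new)  [load 250/275]
  250 → container 2 (new)  [load 250/275]
  225 → container 3 (new)  [load 225/275]
  175 → container 4 (new)  [load 175/275]
  175 → container 5 (new)  [load 175/275]
  150 → container 6 (new)  [load 150/275]
  125 → container 6  [load 275/275]
  100 → container 4  [load 275/275]
6 containers opened.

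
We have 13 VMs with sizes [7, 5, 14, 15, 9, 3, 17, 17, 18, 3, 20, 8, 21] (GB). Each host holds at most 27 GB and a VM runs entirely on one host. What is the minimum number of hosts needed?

7

Total = 21 + 20 + 18 + 17 + 17 + 15 + 14 + 9 + 8 + 7 + 5 + 3 + 3 = 157 GB.
Lower bound: ⌈157/27⌉ = 6 hosts.
Also, 7 VMs each exceed 27/2 GB, and no two of those can share a host, so at least 7 hosts are needed.
A packing using 7 hosts:
  host 1: 21 + 5 = 26
  host 2: 20 + 7 = 27
  host 3: 18 + 9 = 27
  host 4: 17 + 8 = 25
  host 5: 17 + 3 + 3 = 23
  host 6: 15 = 15
  host 7: 14 = 14
This matches the lower bound, so 7 is optimal.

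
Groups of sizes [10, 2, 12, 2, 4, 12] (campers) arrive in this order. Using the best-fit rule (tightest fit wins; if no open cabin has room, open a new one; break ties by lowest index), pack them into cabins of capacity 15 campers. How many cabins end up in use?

4

  10 → cabin 1 (new)  [load 10/15]
  2 → cabin 1  [load 12/15]
  12 → cabin 2 (new)  [load 12/15]
  2 → cabin 1  [load 14/15]
  4 → cabin 3 (new)  [load 4/15]
  12 → cabin 4 (new)  [load 12/15]
4 cabins opened.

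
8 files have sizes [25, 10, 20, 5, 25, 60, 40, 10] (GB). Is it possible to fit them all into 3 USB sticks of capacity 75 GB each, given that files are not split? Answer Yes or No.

A valid assignment using 3 USB sticks:
  USB stick 1: 60 + 10 + 5 = 75
  USB stick 2: 40 + 25 + 10 = 75
  USB stick 3: 25 + 20 = 45
Every load is within 75 GB, so 3 USB sticks suffice.

Yes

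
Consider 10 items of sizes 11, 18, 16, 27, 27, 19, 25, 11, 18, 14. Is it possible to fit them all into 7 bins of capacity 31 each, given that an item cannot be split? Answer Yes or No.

A valid assignment using 7 bins:
  bin 1: 27 = 27
  bin 2: 27 = 27
  bin 3: 25 = 25
  bin 4: 19 + 11 = 30
  bin 5: 18 + 11 = 29
  bin 6: 18 = 18
  bin 7: 16 + 14 = 30
Every load is within 31, so 7 bins suffice.

Yes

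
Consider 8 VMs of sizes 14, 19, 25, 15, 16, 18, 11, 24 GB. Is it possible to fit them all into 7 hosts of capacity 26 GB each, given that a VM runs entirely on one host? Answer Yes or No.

A valid assignment using 7 hosts:
  host 1: 25 = 25
  host 2: 24 = 24
  host 3: 19 = 19
  host 4: 18 = 18
  host 5: 16 = 16
  host 6: 15 + 11 = 26
  host 7: 14 = 14
Every load is within 26 GB, so 7 hosts suffice.

Yes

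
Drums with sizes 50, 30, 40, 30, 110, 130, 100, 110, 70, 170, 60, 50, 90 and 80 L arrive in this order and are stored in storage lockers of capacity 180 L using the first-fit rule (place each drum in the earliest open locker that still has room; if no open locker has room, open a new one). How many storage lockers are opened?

  50 → locker 1 (new)  [load 50/180]
  30 → locker 1  [load 80/180]
  40 → locker 1  [load 120/180]
  30 → locker 1  [load 150/180]
  110 → locker 2 (new)  [load 110/180]
  130 → locker 3 (new)  [load 130/180]
  100 → locker 4 (new)  [load 100/180]
  110 → locker 5 (new)  [load 110/180]
  70 → locker 2  [load 180/180]
  170 → locker 6 (new)  [load 170/180]
  60 → locker 4  [load 160/180]
  50 → locker 3  [load 180/180]
  90 → locker 7 (new)  [load 90/180]
  80 → locker 7  [load 170/180]
7 storage lockers opened.

7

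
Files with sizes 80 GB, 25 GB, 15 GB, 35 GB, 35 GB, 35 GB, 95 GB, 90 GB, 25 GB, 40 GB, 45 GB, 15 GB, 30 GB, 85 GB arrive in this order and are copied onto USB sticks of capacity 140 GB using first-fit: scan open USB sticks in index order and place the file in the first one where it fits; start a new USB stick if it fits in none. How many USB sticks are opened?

  80 → USB stick 1 (new)  [load 80/140]
  25 → USB stick 1  [load 105/140]
  15 → USB stick 1  [load 120/140]
  35 → USB stick 2 (new)  [load 35/140]
  35 → USB stick 2  [load 70/140]
  35 → USB stick 2  [load 105/140]
  95 → USB stick 3 (new)  [load 95/140]
  90 → USB stick 4 (new)  [load 90/140]
  25 → USB stick 2  [load 130/140]
  40 → USB stick 3  [load 135/140]
  45 → USB stick 4  [load 135/140]
  15 → USB stick 1  [load 135/140]
  30 → USB stick 5 (new)  [load 30/140]
  85 → USB stick 5  [load 115/140]
5 USB sticks opened.

5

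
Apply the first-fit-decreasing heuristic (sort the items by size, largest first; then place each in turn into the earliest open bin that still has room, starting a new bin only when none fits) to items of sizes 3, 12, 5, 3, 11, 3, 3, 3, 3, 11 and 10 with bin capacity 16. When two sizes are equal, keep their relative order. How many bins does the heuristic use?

Sorted descending: 12, 11, 11, 10, 5, 3, 3, 3, 3, 3, 3.
  12 → bin 1 (new)  [load 12/16]
  11 → bin 2 (new)  [load 11/16]
  11 → bin 3 (new)  [load 11/16]
  10 → bin 4 (new)  [load 10/16]
  5 → bin 2  [load 16/16]
  3 → bin 1  [load 15/16]
  3 → bin 3  [load 14/16]
  3 → bin 4  [load 13/16]
  3 → bin 4  [load 16/16]
  3 → bin 5 (new)  [load 3/16]
  3 → bin 5  [load 6/16]
5 bins opened.

5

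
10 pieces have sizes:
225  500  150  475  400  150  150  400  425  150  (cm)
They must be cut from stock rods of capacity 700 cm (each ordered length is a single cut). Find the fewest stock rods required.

Total = 500 + 475 + 425 + 400 + 400 + 225 + 150 + 150 + 150 + 150 = 3025 cm.
Lower bound: ⌈3025/700⌉ = 5 stock rods.
A packing using 5 stock rods:
  stock rod 1: 500 + 150 = 650
  stock rod 2: 475 + 225 = 700
  stock rod 3: 425 + 150 = 575
  stock rod 4: 400 + 150 + 150 = 700
  stock rod 5: 400 = 400
This matches the lower bound, so 5 is optimal.

5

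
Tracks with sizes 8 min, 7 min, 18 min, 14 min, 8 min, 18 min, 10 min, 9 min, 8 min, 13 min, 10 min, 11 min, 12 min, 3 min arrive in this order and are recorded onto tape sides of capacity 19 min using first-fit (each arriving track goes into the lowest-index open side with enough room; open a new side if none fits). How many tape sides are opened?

  8 → side 1 (new)  [load 8/19]
  7 → side 1  [load 15/19]
  18 → side 2 (new)  [load 18/19]
  14 → side 3 (new)  [load 14/19]
  8 → side 4 (new)  [load 8/19]
  18 → side 5 (new)  [load 18/19]
  10 → side 4  [load 18/19]
  9 → side 6 (new)  [load 9/19]
  8 → side 6  [load 17/19]
  13 → side 7 (new)  [load 13/19]
  10 → side 8 (new)  [load 10/19]
  11 → side 9 (new)  [load 11/19]
  12 → side 10 (new)  [load 12/19]
  3 → side 1  [load 18/19]
10 tape sides opened.

10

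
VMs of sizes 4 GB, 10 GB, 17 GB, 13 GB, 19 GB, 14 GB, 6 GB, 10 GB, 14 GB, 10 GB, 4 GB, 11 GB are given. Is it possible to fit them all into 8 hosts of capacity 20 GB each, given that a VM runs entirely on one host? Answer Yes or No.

A valid assignment using 8 hosts:
  host 1: 19 = 19
  host 2: 17 = 17
  host 3: 14 + 6 = 20
  host 4: 14 + 4 = 18
  host 5: 13 + 4 = 17
  host 6: 11 = 11
  host 7: 10 + 10 = 20
  host 8: 10 = 10
Every load is within 20 GB, so 8 hosts suffice.

Yes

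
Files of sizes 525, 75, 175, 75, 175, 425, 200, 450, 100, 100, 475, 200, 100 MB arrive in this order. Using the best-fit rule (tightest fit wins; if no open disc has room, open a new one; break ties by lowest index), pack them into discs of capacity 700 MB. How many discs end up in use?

  525 → disc 1 (new)  [load 525/700]
  75 → disc 1  [load 600/700]
  175 → disc 2 (new)  [load 175/700]
  75 → disc 1  [load 675/700]
  175 → disc 2  [load 350/700]
  425 → disc 3 (new)  [load 425/700]
  200 → disc 3  [load 625/700]
  450 → disc 4 (new)  [load 450/700]
  100 → disc 4  [load 550/700]
  100 → disc 4  [load 650/700]
  475 → disc 5 (new)  [load 475/700]
  200 → disc 5  [load 675/700]
  100 → disc 2  [load 450/700]
5 discs opened.

5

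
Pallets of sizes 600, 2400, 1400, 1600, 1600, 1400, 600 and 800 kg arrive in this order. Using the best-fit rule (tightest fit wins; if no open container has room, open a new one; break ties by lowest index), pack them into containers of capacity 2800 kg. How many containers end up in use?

5

  600 → container 1 (new)  [load 600/2800]
  2400 → container 2 (new)  [load 2400/2800]
  1400 → container 1  [load 2000/2800]
  1600 → container 3 (new)  [load 1600/2800]
  1600 → container 4 (new)  [load 1600/2800]
  1400 → container 5 (new)  [load 1400/2800]
  600 → container 1  [load 2600/2800]
  800 → container 3  [load 2400/2800]
5 containers opened.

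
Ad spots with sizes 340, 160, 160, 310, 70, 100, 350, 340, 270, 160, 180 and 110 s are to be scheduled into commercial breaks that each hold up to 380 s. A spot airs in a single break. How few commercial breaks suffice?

8

Total = 350 + 340 + 340 + 310 + 270 + 180 + 160 + 160 + 160 + 110 + 100 + 70 = 2550 s.
Lower bound: ⌈2550/380⌉ = 7 commercial breaks.
A packing using 8 commercial breaks:
  break 1: 350 = 350
  break 2: 340 = 340
  break 3: 340 = 340
  break 4: 310 + 70 = 380
  break 5: 270 + 110 = 380
  break 6: 180 + 160 = 340
  break 7: 160 + 160 = 320
  break 8: 100 = 100
No arrangement into 7 commercial breaks stays within capacity, so 8 is optimal.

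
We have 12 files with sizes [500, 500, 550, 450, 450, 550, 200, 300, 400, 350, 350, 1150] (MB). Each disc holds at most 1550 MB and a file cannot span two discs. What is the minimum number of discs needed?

4

Total = 1150 + 550 + 550 + 500 + 500 + 450 + 450 + 400 + 350 + 350 + 300 + 200 = 5750 MB.
Lower bound: ⌈5750/1550⌉ = 4 discs.
A packing using 4 discs:
  disc 1: 1150 + 400 = 1550
  disc 2: 550 + 550 + 450 = 1550
  disc 3: 500 + 500 + 450 = 1450
  disc 4: 350 + 350 + 300 + 200 = 1200
This matches the lower bound, so 4 is optimal.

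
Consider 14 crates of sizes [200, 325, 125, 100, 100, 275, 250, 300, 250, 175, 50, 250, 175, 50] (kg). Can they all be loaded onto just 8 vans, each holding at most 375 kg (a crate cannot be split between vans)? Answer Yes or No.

Yes

A valid assignment using 8 vans:
  van 1: 325 + 50 = 375
  van 2: 300 + 50 = 350
  van 3: 275 + 100 = 375
  van 4: 250 + 125 = 375
  van 5: 250 + 100 = 350
  van 6: 250 = 250
  van 7: 200 + 175 = 375
  van 8: 175 = 175
Every load is within 375 kg, so 8 vans suffice.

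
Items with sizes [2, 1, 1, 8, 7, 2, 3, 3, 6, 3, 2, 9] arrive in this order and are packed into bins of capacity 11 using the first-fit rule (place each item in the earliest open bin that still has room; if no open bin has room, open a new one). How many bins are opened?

5

  2 → bin 1 (new)  [load 2/11]
  1 → bin 1  [load 3/11]
  1 → bin 1  [load 4/11]
  8 → bin 2 (new)  [load 8/11]
  7 → bin 1  [load 11/11]
  2 → bin 2  [load 10/11]
  3 → bin 3 (new)  [load 3/11]
  3 → bin 3  [load 6/11]
  6 → bin 4 (new)  [load 6/11]
  3 → bin 3  [load 9/11]
  2 → bin 3  [load 11/11]
  9 → bin 5 (new)  [load 9/11]
5 bins opened.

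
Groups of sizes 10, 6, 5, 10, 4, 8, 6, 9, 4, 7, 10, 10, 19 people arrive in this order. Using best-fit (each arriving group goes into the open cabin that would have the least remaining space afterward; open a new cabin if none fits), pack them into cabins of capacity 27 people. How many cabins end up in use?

  10 → cabin 1 (new)  [load 10/27]
  6 → cabin 1  [load 16/27]
  5 → cabin 1  [load 21/27]
  10 → cabin 2 (new)  [load 10/27]
  4 → cabin 1  [load 25/27]
  8 → cabin 2  [load 18/27]
  6 → cabin 2  [load 24/27]
  9 → cabin 3 (new)  [load 9/27]
  4 → cabin 3  [load 13/27]
  7 → cabin 3  [load 20/27]
  10 → cabin 4 (new)  [load 10/27]
  10 → cabin 4  [load 20/27]
  19 → cabin 5 (new)  [load 19/27]
5 cabins opened.

5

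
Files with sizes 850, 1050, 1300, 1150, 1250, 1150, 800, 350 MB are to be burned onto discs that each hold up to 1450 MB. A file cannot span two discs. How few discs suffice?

7

Total = 1300 + 1250 + 1150 + 1150 + 1050 + 850 + 800 + 350 = 7900 MB.
Lower bound: ⌈7900/1450⌉ = 6 discs.
Also, 7 files each exceed 725 MB, and no two of those can share a disc, so at least 7 discs are needed.
A packing using 7 discs:
  disc 1: 1300 = 1300
  disc 2: 1250 = 1250
  disc 3: 1150 = 1150
  disc 4: 1150 = 1150
  disc 5: 1050 + 350 = 1400
  disc 6: 850 = 850
  disc 7: 800 = 800
This matches the lower bound, so 7 is optimal.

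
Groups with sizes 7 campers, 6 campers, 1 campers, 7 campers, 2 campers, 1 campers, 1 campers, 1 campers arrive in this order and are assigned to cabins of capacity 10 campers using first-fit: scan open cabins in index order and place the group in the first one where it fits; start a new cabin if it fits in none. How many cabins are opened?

  7 → cabin 1 (new)  [load 7/10]
  6 → cabin 2 (new)  [load 6/10]
  1 → cabin 1  [load 8/10]
  7 → cabin 3 (new)  [load 7/10]
  2 → cabin 1  [load 10/10]
  1 → cabin 2  [load 7/10]
  1 → cabin 2  [load 8/10]
  1 → cabin 2  [load 9/10]
3 cabins opened.

3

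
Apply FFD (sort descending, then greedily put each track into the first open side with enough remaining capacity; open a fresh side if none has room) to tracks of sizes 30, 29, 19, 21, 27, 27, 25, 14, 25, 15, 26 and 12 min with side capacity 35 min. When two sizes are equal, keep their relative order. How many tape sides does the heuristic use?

Sorted descending: 30, 29, 27, 27, 26, 25, 25, 21, 19, 15, 14, 12.
  30 → side 1 (new)  [load 30/35]
  29 → side 2 (new)  [load 29/35]
  27 → side 3 (new)  [load 27/35]
  27 → side 4 (new)  [load 27/35]
  26 → side 5 (new)  [load 26/35]
  25 → side 6 (new)  [load 25/35]
  25 → side 7 (new)  [load 25/35]
  21 → side 8 (new)  [load 21/35]
  19 → side 9 (new)  [load 19/35]
  15 → side 9  [load 34/35]
  14 → side 8  [load 35/35]
  12 → side 10 (new)  [load 12/35]
10 tape sides opened.

10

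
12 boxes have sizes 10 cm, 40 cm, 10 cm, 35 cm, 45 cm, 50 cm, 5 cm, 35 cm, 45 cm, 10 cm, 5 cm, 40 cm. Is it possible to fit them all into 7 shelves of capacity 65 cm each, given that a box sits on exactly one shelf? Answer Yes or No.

Yes

A valid assignment using 7 shelves:
  shelf 1: 50 + 10 + 5 = 65
  shelf 2: 45 + 10 + 10 = 65
  shelf 3: 45 + 5 = 50
  shelf 4: 40 = 40
  shelf 5: 40 = 40
  shelf 6: 35 = 35
  shelf 7: 35 = 35
Every load is within 65 cm, so 7 shelves suffice.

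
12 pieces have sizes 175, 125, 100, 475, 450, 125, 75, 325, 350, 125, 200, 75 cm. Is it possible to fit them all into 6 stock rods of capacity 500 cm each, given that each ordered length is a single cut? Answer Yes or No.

Yes

A valid assignment using 6 stock rods:
  stock rod 1: 475 = 475
  stock rod 2: 450 = 450
  stock rod 3: 350 + 125 = 475
  stock rod 4: 325 + 175 = 500
  stock rod 5: 200 + 125 + 125 = 450
  stock rod 6: 100 + 75 + 75 = 250
Every load is within 500 cm, so 6 stock rods suffice.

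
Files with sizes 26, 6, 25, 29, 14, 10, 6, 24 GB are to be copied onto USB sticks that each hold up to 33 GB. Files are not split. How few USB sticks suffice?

5

Total = 29 + 26 + 25 + 24 + 14 + 10 + 6 + 6 = 140 GB.
Lower bound: ⌈140/33⌉ = 5 USB sticks.
A packing using 5 USB sticks:
  USB stick 1: 29 = 29
  USB stick 2: 26 + 6 = 32
  USB stick 3: 25 + 6 = 31
  USB stick 4: 24 = 24
  USB stick 5: 14 + 10 = 24
This matches the lower bound, so 5 is optimal.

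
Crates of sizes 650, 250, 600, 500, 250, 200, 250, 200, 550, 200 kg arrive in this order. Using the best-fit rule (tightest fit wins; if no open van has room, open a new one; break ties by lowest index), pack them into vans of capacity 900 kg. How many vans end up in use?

5

  650 → van 1 (new)  [load 650/900]
  250 → van 1  [load 900/900]
  600 → van 2 (new)  [load 600/900]
  500 → van 3 (new)  [load 500/900]
  250 → van 2  [load 850/900]
  200 → van 3  [load 700/900]
  250 → van 4 (new)  [load 250/900]
  200 → van 3  [load 900/900]
  550 → van 4  [load 800/900]
  200 → van 5 (new)  [load 200/900]
5 vans opened.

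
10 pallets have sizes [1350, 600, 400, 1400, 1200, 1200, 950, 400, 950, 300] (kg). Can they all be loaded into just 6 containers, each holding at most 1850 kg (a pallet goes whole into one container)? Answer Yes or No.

A valid assignment using 6 containers:
  container 1: 1400 + 400 = 1800
  container 2: 1350 + 400 = 1750
  container 3: 1200 + 600 = 1800
  container 4: 1200 + 300 = 1500
  container 5: 950 = 950
  container 6: 950 = 950
Every load is within 1850 kg, so 6 containers suffice.

Yes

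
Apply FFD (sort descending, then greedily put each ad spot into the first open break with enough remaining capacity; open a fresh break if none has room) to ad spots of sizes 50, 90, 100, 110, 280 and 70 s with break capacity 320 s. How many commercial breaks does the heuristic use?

3

Sorted descending: 280, 110, 100, 90, 70, 50.
  280 → break 1 (new)  [load 280/320]
  110 → break 2 (new)  [load 110/320]
  100 → break 2  [load 210/320]
  90 → break 2  [load 300/320]
  70 → break 3 (new)  [load 70/320]
  50 → break 3  [load 120/320]
3 commercial breaks opened.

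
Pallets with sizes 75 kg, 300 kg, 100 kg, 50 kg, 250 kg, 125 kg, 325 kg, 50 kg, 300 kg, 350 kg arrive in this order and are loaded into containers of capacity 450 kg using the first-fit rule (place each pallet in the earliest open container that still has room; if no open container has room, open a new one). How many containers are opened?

5

  75 → container 1 (new)  [load 75/450]
  300 → container 1  [load 375/450]
  100 → container 2 (new)  [load 100/450]
  50 → container 1  [load 425/450]
  250 → container 2  [load 350/450]
  125 → container 3 (new)  [load 125/450]
  325 → container 3  [load 450/450]
  50 → container 2  [load 400/450]
  300 → container 4 (new)  [load 300/450]
  350 → container 5 (new)  [load 350/450]
5 containers opened.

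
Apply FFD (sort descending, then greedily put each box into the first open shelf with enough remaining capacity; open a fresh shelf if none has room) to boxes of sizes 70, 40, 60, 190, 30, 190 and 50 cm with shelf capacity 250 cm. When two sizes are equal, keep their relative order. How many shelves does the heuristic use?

3

Sorted descending: 190, 190, 70, 60, 50, 40, 30.
  190 → shelf 1 (new)  [load 190/250]
  190 → shelf 2 (new)  [load 190/250]
  70 → shelf 3 (new)  [load 70/250]
  60 → shelf 1  [load 250/250]
  50 → shelf 2  [load 240/250]
  40 → shelf 3  [load 110/250]
  30 → shelf 3  [load 140/250]
3 shelves opened.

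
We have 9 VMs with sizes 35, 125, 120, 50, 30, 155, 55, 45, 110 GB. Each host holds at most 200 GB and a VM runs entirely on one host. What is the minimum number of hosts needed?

4

Total = 155 + 125 + 120 + 110 + 55 + 50 + 45 + 35 + 30 = 725 GB.
Lower bound: ⌈725/200⌉ = 4 hosts.
A packing using 4 hosts:
  host 1: 155 + 45 = 200
  host 2: 125 + 55 = 180
  host 3: 120 + 50 + 30 = 200
  host 4: 110 + 35 = 145
This matches the lower bound, so 4 is optimal.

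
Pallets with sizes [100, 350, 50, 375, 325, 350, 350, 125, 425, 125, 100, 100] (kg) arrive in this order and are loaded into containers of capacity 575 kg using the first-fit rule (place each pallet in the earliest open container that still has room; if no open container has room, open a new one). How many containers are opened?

  100 → container 1 (new)  [load 100/575]
  350 → container 1  [load 450/575]
  50 → container 1  [load 500/575]
  375 → container 2 (new)  [load 375/575]
  325 → container 3 (new)  [load 325/575]
  350 → container 4 (new)  [load 350/575]
  350 → container 5 (new)  [load 350/575]
  125 → container 2  [load 500/575]
  425 → container 6 (new)  [load 425/575]
  125 → container 3  [load 450/575]
  100 → container 3  [load 550/575]
  100 → container 4  [load 450/575]
6 containers opened.

6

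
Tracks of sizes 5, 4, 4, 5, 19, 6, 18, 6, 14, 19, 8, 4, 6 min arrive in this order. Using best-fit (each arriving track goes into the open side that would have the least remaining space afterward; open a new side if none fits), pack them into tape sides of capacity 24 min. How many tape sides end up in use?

  5 → side 1 (new)  [load 5/24]
  4 → side 1  [load 9/24]
  4 → side 1  [load 13/24]
  5 → side 1  [load 18/24]
  19 → side 2 (new)  [load 19/24]
  6 → side 1  [load 24/24]
  18 → side 3 (new)  [load 18/24]
  6 → side 3  [load 24/24]
  14 → side 4 (new)  [load 14/24]
  19 → side 5 (new)  [load 19/24]
  8 → side 4  [load 22/24]
  4 → side 2  [load 23/24]
  6 → side 6 (new)  [load 6/24]
6 tape sides opened.

6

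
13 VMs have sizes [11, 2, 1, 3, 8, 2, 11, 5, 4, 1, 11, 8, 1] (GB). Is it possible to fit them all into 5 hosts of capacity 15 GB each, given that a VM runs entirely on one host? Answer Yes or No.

Yes

A valid assignment using 5 hosts:
  host 1: 11 + 4 = 15
  host 2: 11 + 3 + 1 = 15
  host 3: 11 + 2 + 2 = 15
  host 4: 8 + 5 + 1 + 1 = 15
  host 5: 8 = 8
Every load is within 15 GB, so 5 hosts suffice.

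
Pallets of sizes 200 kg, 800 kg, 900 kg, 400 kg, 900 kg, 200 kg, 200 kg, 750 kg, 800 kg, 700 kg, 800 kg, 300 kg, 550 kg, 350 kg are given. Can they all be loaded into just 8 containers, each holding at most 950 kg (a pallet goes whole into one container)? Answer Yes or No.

Total = 7850 kg; ⌈7850/950⌉ = 9.
At least 9 containers are required, but only 8 are allowed.

No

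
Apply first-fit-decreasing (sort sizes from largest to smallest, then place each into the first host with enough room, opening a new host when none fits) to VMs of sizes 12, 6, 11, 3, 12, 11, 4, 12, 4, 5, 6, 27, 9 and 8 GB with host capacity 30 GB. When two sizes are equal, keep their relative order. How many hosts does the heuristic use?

Sorted descending: 27, 12, 12, 12, 11, 11, 9, 8, 6, 6, 5, 4, 4, 3.
  27 → host 1 (new)  [load 27/30]
  12 → host 2 (new)  [load 12/30]
  12 → host 2  [load 24/30]
  12 → host 3 (new)  [load 12/30]
  11 → host 3  [load 23/30]
  11 → host 4 (new)  [load 11/30]
  9 → host 4  [load 20/30]
  8 → host 4  [load 28/30]
  6 → host 2  [load 30/30]
  6 → host 3  [load 29/30]
  5 → host 5 (new)  [load 5/30]
  4 → host 5  [load 9/30]
  4 → host 5  [load 13/30]
  3 → host 1  [load 30/30]
5 hosts opened.

5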